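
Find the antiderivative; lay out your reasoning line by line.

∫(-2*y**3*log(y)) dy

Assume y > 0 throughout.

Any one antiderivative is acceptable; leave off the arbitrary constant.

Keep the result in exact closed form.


Step 1. Integrate ∫(-2*y**3*log(y)) dy by parts with u = log(y), dv = (-2*y**3) dy, so v = -y**4/2 [assuming y > 0]: now -y**4*log(y)/2 + ∫(y**3/2) dy.
Step 2. Evaluate the standard form: now -y**4*log(y)/2 + y**4/8.
Answer: -y**4*log(y)/2 + y**4/8.


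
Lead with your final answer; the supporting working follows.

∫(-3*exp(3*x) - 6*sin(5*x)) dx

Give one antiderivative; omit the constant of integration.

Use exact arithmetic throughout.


The answer is -exp(3*x) + 6*cos(5*x)/5.
Step 1. Rewrite: now ∫(-3*exp(3*x)) dx + ∫(-6*sin(5*x)) dx.
Step 2. Evaluate the standard form: now 6*cos(5*x)/5 + ∫(-3*exp(3*x)) dx.
Step 3. Evaluate the standard form: now -exp(3*x) + 6*cos(5*x)/5.
Answer: -exp(3*x) + 6*cos(5*x)/5.


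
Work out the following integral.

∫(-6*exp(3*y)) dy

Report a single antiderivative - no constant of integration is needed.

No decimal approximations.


Answer: -2*exp(3*y).


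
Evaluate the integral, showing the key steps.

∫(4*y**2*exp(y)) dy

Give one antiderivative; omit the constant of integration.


Step 1. Integrate ∫(4*y**2*exp(y)) dy by parts with u = y**2, dv = (4*exp(y)) dy, so v = 4*exp(y): now 4*y**2*exp(y) + ∫(-8*y*exp(y)) dy.
Step 2. Integrate ∫(-8*y*exp(y)) dy by parts with u = y, dv = (-8*exp(y)) dy, so v = -8*exp(y): now 4*y**2*exp(y) - 8*y*exp(y) + ∫(8*exp(y)) dy.
Step 3. Evaluate the standard form: now 4*y**2*exp(y) - 8*y*exp(y) + 8*exp(y).
Answer: 4*y**2*exp(y) - 8*y*exp(y) + 8*exp(y).


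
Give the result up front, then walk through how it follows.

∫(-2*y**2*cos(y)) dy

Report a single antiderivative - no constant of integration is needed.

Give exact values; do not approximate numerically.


The answer is -2*y**2*sin(y) - 4*y*cos(y) + 4*sin(y).
Step 1. Integrate ∫(-2*y**2*cos(y)) dy by parts with u = y**2, dv = (-2*cos(y)) dy, so v = -2*sin(y): now -2*y**2*sin(y) + ∫(4*y*sin(y)) dy.
Step 2. Integrate ∫(4*y*sin(y)) dy by parts with u = y, dv = (4*sin(y)) dy, so v = -4*cos(y): now -2*y**2*sin(y) - 4*y*cos(y) + ∫(4*cos(y)) dy.
Step 3. Evaluate the standard form: now -2*y**2*sin(y) - 4*y*cos(y) + 4*sin(y).
Answer: -2*y**2*sin(y) - 4*y*cos(y) + 4*sin(y).


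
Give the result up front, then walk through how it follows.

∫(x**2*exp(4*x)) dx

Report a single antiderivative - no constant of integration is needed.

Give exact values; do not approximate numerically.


The answer is x**2*exp(4*x)/4 - x*exp(4*x)/8 + exp(4*x)/32.
Step 1. Integrate ∫(x**2*exp(4*x)) dx by parts with u = x**2, dv = (exp(4*x)) dx, so v = exp(4*x)/4: now x**2*exp(4*x)/4 + ∫(-x*exp(4*x)/2) dx.
Step 2. Integrate ∫(-x*exp(4*x)/2) dx by parts with u = x, dv = (-exp(4*x)/2) dx, so v = -exp(4*x)/8: now x**2*exp(4*x)/4 - x*exp(4*x)/8 + ∫(exp(4*x)/8) dx.
Step 3. Evaluate the standard form: now x**2*exp(4*x)/4 - x*exp(4*x)/8 + exp(4*x)/32.
Answer: x**2*exp(4*x)/4 - x*exp(4*x)/8 + exp(4*x)/32.


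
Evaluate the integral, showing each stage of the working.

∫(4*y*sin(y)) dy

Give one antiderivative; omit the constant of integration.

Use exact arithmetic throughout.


Step 1. Integrate ∫(4*y*sin(y)) dy by parts with u = y, dv = (4*sin(y)) dy, so v = -4*cos(y): now -4*y*cos(y) + ∫(4*cos(y)) dy.
Step 2. Evaluate the standard form: now -4*y*cos(y) + 4*sin(y).
Answer: -4*y*cos(y) + 4*sin(y).


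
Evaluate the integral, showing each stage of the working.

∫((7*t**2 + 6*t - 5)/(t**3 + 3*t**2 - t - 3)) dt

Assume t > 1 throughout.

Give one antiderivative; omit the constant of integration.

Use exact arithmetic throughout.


Step 1. Decompose ∫((7*t**2 + 6*t - 5)/(t**3 + 3*t**2 - t - 3)) dt by partial fractions, (7*t**2 + 6*t - 5)/(t**3 + 3*t**2 - t - 3) = 5/(t + 3) + 1/(t + 1) + 1/(t - 1): now ∫(1/(t - 1)) dt + ∫(1/(t + 1)) dt + ∫(5/(t + 3)) dt.
Step 2. Evaluate the standard form [assuming t > -1]: now log(t + 1) + ∫(1/(t - 1)) dt + ∫(5/(t + 3)) dt.
Step 3. Evaluate the standard form [assuming t > -3]: now log(t + 1) + 5*log(t + 3) + ∫(1/(t - 1)) dt.
Step 4. Evaluate the standard form [assuming t > 1]: now log(t - 1) + log(t + 1) + 5*log(t + 3).
Answer: log(t - 1) + log(t + 1) + 5*log(t + 3).


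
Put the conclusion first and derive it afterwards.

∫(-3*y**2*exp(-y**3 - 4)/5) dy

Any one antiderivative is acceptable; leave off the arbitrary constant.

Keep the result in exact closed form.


The answer is exp(-y**3 - 4)/5.
Step 1. Substitute u = y**3 + 4, turning ∫(-3*y**2*exp(-y**3 - 4)/5) dy into ∫(-exp(-u)/5) du: now ∫(-exp(-u)/5) du.
Step 2. Evaluate the standard form: now exp(-u)/5.
Step 3. Substitute back u = y**3 + 4: now exp(-y**3 - 4)/5.
Answer: exp(-y**3 - 4)/5.


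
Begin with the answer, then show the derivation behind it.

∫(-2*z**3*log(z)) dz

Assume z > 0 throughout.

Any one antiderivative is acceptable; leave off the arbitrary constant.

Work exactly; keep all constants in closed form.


The answer is -z**4*log(z)/2 + z**4/8.
Step 1. Integrate ∫(-2*z**3*log(z)) dz by parts with u = log(z), dv = (-2*z**3) dz, so v = -z**4/2 [assuming z > 0]: now -z**4*log(z)/2 + ∫(z**3/2) dz.
Step 2. Evaluate the standard form: now -z**4*log(z)/2 + z**4/8.
Answer: -z**4*log(z)/2 + z**4/8.


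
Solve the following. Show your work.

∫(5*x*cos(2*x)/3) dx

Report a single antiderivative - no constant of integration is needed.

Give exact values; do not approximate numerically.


Step 1. Integrate ∫(5*x*cos(2*x)/3) dx by parts with u = x, dv = (5*cos(2*x)/3) dx, so v = 5*sin(2*x)/6: now 5*x*sin(2*x)/6 + ∫(-5*sin(2*x)/6) dx.
Step 2. Evaluate the standard form: now 5*x*sin(2*x)/6 + 5*cos(2*x)/12.
Answer: 5*x*sin(2*x)/6 + 5*cos(2*x)/12.


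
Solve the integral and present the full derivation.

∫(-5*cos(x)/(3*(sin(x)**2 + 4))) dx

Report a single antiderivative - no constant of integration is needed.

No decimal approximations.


Step 1. Substitute u = sin(x), turning ∫(-5*cos(x)/(3*(sin(x)**2 + 4))) dx into ∫(-5/(3*(u**2 + 4))) du: now ∫(-5/(3*(u**2 + 4))) du.
Step 2. Evaluate the standard form: now -5*atan(u/2)/6.
Step 3. Substitute back u = sin(x): now -5*atan(sin(x)/2)/6.
Answer: -5*atan(sin(x)/2)/6.


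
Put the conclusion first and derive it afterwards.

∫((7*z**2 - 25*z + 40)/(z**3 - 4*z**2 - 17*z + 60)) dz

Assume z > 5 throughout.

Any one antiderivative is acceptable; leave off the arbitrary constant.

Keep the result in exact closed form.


The answer is 5*log(z - 5) - 2*log(z - 3) + 4*log(z + 4).
Step 1. Decompose ∫((7*z**2 - 25*z + 40)/(z**3 - 4*z**2 - 17*z + 60)) dz by partial fractions, (7*z**2 - 25*z + 40)/(z**3 - 4*z**2 - 17*z + 60) = 4/(z + 4) - 2/(z - 3) + 5/(z - 5): now ∫(5/(z - 5)) dz + ∫(-2/(z - 3)) dz + ∫(4/(z + 4)) dz.
Step 2. Evaluate the standard form [assuming z > 3]: now -2*log(z - 3) + ∫(5/(z - 5)) dz + ∫(4/(z + 4)) dz.
Step 3. Evaluate the standard form [assuming z > 5]: now 5*log(z - 5) - 2*log(z - 3) + ∫(4/(z + 4)) dz.
Step 4. Evaluate the standard form [assuming z > -4]: now 5*log(z - 5) - 2*log(z - 3) + 4*log(z + 4).
Answer: 5*log(z - 5) - 2*log(z - 3) + 4*log(z + 4).


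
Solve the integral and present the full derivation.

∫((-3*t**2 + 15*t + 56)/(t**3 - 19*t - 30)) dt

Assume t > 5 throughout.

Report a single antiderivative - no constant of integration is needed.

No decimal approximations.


Step 1. Decompose ∫((-3*t**2 + 15*t + 56)/(t**3 - 19*t - 30)) dt by partial fractions, (-3*t**2 + 15*t + 56)/(t**3 - 19*t - 30) = -2/(t + 3) - 2/(t + 2) + 1/(t - 5): now ∫(1/(t - 5)) dt + ∫(-2/(t + 2)) dt + ∫(-2/(t + 3)) dt.
Step 2. Evaluate the standard form [assuming t > -3]: now -2*log(t + 3) + ∫(1/(t - 5)) dt + ∫(-2/(t + 2)) dt.
Step 3. Evaluate the standard form [assuming t > 5]: now log(t - 5) - 2*log(t + 3) + ∫(-2/(t + 2)) dt.
Step 4. Evaluate the standard form [assuming t > -2]: now log(t - 5) - 2*log(t + 2) - 2*log(t + 3).
Answer: log(t - 5) - 2*log(t + 2) - 2*log(t + 3).


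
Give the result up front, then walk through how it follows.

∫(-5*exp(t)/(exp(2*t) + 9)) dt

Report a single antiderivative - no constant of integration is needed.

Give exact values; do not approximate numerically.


The answer is -5*atan(exp(t)/3)/3.
Step 1. Substitute u = exp(t), turning ∫(-5*exp(t)/(exp(2*t) + 9)) dt into ∫(-5/(u**2 + 9)) du: now ∫(-5/(u**2 + 9)) du.
Step 2. Evaluate the standard form: now -5*atan(u/3)/3.
Step 3. Substitute back u = exp(t): now -5*atan(exp(t)/3)/3.
Answer: -5*atan(exp(t)/3)/3.


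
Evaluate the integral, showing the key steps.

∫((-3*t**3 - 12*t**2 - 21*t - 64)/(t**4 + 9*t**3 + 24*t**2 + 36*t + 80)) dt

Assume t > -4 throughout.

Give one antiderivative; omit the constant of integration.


Step 1. Decompose ∫((-3*t**3 - 12*t**2 - 21*t - 64)/(t**4 + 9*t**3 + 24*t**2 + 36*t + 80)) dt by partial fractions, (-3*t**3 - 12*t**2 - 21*t - 64)/(t**4 + 9*t**3 + 24*t**2 + 36*t + 80) = -1/(t**2 + 4) - 4/(t + 5) + 1/(t + 4): now ∫(1/(t + 4)) dt + ∫(-4/(t + 5)) dt + ∫(-1/(t**2 + 4)) dt.
Step 2. Evaluate the standard form [assuming t > -4]: now log(t + 4) + ∫(-4/(t + 5)) dt + ∫(-1/(t**2 + 4)) dt.
Step 3. Evaluate the standard form [assuming t > -5]: now log(t + 4) - 4*log(t + 5) + ∫(-1/(t**2 + 4)) dt.
Step 4. Evaluate the standard form: now log(t + 4) - 4*log(t + 5) - atan(t/2)/2.
Answer: log(t + 4) - 4*log(t + 5) - atan(t/2)/2.


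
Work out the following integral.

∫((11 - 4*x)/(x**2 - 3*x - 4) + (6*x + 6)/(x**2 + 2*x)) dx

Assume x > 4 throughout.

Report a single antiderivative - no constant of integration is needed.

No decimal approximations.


Answer: 3*log(x) - log(x - 4) - 3*log(x + 1) + 3*log(x + 2).


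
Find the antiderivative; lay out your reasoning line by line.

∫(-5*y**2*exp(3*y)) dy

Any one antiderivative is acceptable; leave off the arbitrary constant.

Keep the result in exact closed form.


Step 1. Integrate ∫(-5*y**2*exp(3*y)) dy by parts with u = y**2, dv = (-5*exp(3*y)) dy, so v = -5*exp(3*y)/3: now -5*y**2*exp(3*y)/3 + ∫(10*y*exp(3*y)/3) dy.
Step 2. Integrate ∫(10*y*exp(3*y)/3) dy by parts with u = y, dv = (10*exp(3*y)/3) dy, so v = 10*exp(3*y)/9: now -5*y**2*exp(3*y)/3 + 10*y*exp(3*y)/9 + ∫(-10*exp(3*y)/9) dy.
Step 3. Evaluate the standard form: now -5*y**2*exp(3*y)/3 + 10*y*exp(3*y)/9 - 10*exp(3*y)/27.
Answer: -5*y**2*exp(3*y)/3 + 10*y*exp(3*y)/9 - 10*exp(3*y)/27.


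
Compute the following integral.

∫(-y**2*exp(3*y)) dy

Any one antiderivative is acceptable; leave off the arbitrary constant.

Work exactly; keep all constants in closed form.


Answer: -y**2*exp(3*y)/3 + 2*y*exp(3*y)/9 - 2*exp(3*y)/27.


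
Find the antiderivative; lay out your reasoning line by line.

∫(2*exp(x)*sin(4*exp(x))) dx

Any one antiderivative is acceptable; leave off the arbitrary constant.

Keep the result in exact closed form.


Step 1. Substitute u = exp(x), turning ∫(2*exp(x)*sin(4*exp(x))) dx into ∫(2*sin(4*u)) du: now ∫(2*sin(4*u)) du.
Step 2. Evaluate the standard form: now -cos(4*u)/2.
Step 3. Substitute back u = exp(x): now -cos(4*exp(x))/2.
Answer: -cos(4*exp(x))/2.


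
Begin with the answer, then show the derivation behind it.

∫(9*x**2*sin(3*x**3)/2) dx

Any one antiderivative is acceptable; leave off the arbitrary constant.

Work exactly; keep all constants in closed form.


The answer is -cos(3*x**3)/2.
Step 1. Substitute u = x**3, turning ∫(9*x**2*sin(3*x**3)/2) dx into ∫(3*sin(3*u)/2) du: now ∫(3*sin(3*u)/2) du.
Step 2. Evaluate the standard form: now -cos(3*u)/2.
Step 3. Substitute back u = x**3: now -cos(3*x**3)/2.
Answer: -cos(3*x**3)/2.


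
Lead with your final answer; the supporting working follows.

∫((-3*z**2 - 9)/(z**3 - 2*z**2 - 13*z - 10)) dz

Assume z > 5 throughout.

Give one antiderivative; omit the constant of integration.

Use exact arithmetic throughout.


The answer is -2*log(z - 5) + 2*log(z + 1) - 3*log(z + 2).
Step 1. Decompose ∫((-3*z**2 - 9)/(z**3 - 2*z**2 - 13*z - 10)) dz by partial fractions, (-3*z**2 - 9)/(z**3 - 2*z**2 - 13*z - 10) = -3/(z + 2) + 2/(z + 1) - 2/(z - 5): now ∫(-2/(z - 5)) dz + ∫(2/(z + 1)) dz + ∫(-3/(z + 2)) dz.
Step 2. Evaluate the standard form [assuming z > -1]: now 2*log(z + 1) + ∫(-2/(z - 5)) dz + ∫(-3/(z + 2)) dz.
Step 3. Evaluate the standard form [assuming z > 5]: now -2*log(z - 5) + 2*log(z + 1) + ∫(-3/(z + 2)) dz.
Step 4. Evaluate the standard form [assuming z > -2]: now -2*log(z - 5) + 2*log(z + 1) - 3*log(z + 2).
Answer: -2*log(z - 5) + 2*log(z + 1) - 3*log(z + 2).


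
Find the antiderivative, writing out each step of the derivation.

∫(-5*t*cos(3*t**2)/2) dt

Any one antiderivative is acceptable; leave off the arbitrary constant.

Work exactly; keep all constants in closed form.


Step 1. Substitute u = t**2, turning ∫(-5*t*cos(3*t**2)/2) dt into ∫(-5*cos(3*u)/4) du: now ∫(-5*cos(3*u)/4) du.
Step 2. Evaluate the standard form: now -5*sin(3*u)/12.
Step 3. Substitute back u = t**2: now -5*sin(3*t**2)/12.
Answer: -5*sin(3*t**2)/12.


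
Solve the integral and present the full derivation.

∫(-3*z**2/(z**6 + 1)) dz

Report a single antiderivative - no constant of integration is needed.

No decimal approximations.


Step 1. Substitute u = z**3, turning ∫(-3*z**2/(z**6 + 1)) dz into ∫(-1/(u**2 + 1)) du: now ∫(-1/(u**2 + 1)) du.
Step 2. Evaluate the standard form: now -atan(u).
Step 3. Substitute back u = z**3: now -atan(z**3).
Answer: -atan(z**3).


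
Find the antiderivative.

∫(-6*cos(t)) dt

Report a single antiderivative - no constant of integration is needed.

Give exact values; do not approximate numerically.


Answer: -6*sin(t).


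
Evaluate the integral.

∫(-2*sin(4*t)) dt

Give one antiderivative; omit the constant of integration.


Answer: cos(4*t)/2.


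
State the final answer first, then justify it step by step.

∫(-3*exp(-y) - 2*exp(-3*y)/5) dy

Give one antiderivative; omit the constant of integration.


The answer is 3*exp(-y) + 2*exp(-3*y)/15.
Step 1. Rewrite: now ∫(-2*exp(-3*y)/5) dy + ∫(-3*exp(-y)) dy.
Step 2. Evaluate the standard form: now ∫(-2*exp(-3*y)/5) dy + 3*exp(-y).
Step 3. Evaluate the standard form: now 3*exp(-y) + 2*exp(-3*y)/15.
Answer: 3*exp(-y) + 2*exp(-3*y)/15.


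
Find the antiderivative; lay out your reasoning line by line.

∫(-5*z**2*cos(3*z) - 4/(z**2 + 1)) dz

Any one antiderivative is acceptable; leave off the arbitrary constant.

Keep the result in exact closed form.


Step 1. Rewrite: now ∫(-5*z**2*cos(3*z)) dz + ∫(-4/(z**2 + 1)) dz.
Step 2. Integrate ∫(-5*z**2*cos(3*z)) dz by parts with u = z**2, dv = (-5*cos(3*z)) dz, so v = -5*sin(3*z)/3: now -5*z**2*sin(3*z)/3 + ∫(10*z*sin(3*z)/3) dz + ∫(-4/(z**2 + 1)) dz.
Step 3. Integrate ∫(10*z*sin(3*z)/3) dz by parts with u = z, dv = (10*sin(3*z)/3) dz, so v = -10*cos(3*z)/9: now -5*z**2*sin(3*z)/3 - 10*z*cos(3*z)/9 + ∫(-4/(z**2 + 1)) dz + ∫(10*cos(3*z)/9) dz.
Step 4. Evaluate the standard form: now -5*z**2*sin(3*z)/3 - 10*z*cos(3*z)/9 + 10*sin(3*z)/27 + ∫(-4/(z**2 + 1)) dz.
Step 5. Evaluate the standard form: now -5*z**2*sin(3*z)/3 - 10*z*cos(3*z)/9 + 10*sin(3*z)/27 - 4*atan(z).
Answer: -5*z**2*sin(3*z)/3 - 10*z*cos(3*z)/9 + 10*sin(3*z)/27 - 4*atan(z).


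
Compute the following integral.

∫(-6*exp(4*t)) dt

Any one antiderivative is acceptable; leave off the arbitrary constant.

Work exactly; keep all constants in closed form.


Answer: -3*exp(4*t)/2.


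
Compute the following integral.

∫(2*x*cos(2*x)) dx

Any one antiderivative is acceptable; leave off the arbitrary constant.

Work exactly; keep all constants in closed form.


Answer: x*sin(2*x) + cos(2*x)/2.


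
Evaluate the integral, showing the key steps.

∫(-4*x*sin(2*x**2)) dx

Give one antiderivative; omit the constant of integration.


Step 1. Substitute u = x**2, turning ∫(-4*x*sin(2*x**2)) dx into ∫(-2*sin(2*u)) du: now ∫(-2*sin(2*u)) du.
Step 2. Evaluate the standard form: now cos(2*u).
Step 3. Substitute back u = x**2: now cos(2*x**2).
Answer: cos(2*x**2).


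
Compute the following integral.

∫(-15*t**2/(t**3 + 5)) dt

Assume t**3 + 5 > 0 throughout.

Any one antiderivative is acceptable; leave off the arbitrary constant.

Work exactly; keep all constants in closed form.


Answer: -5*log(t**3 + 5).


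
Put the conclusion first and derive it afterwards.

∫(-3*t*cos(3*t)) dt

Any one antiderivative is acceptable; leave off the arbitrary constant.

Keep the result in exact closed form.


The answer is -t*sin(3*t) - cos(3*t)/3.
Step 1. Integrate ∫(-3*t*cos(3*t)) dt by parts with u = t, dv = (-3*cos(3*t)) dt, so v = -sin(3*t): now -t*sin(3*t) + ∫(sin(3*t)) dt.
Step 2. Evaluate the standard form: now -t*sin(3*t) - cos(3*t)/3.
Answer: -t*sin(3*t) - cos(3*t)/3.


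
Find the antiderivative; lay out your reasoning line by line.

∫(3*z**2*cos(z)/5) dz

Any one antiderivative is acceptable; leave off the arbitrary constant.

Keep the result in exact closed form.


Step 1. Integrate ∫(3*z**2*cos(z)/5) dz by parts with u = z**2, dv = (3*cos(z)/5) dz, so v = 3*sin(z)/5: now 3*z**2*sin(z)/5 + ∫(-6*z*sin(z)/5) dz.
Step 2. Integrate ∫(-6*z*sin(z)/5) dz by parts with u = z, dv = (-6*sin(z)/5) dz, so v = 6*cos(z)/5: now 3*z**2*sin(z)/5 + 6*z*cos(z)/5 + ∫(-6*cos(z)/5) dz.
Step 3. Evaluate the standard form: now 3*z**2*sin(z)/5 + 6*z*cos(z)/5 - 6*sin(z)/5.
Answer: 3*z**2*sin(z)/5 + 6*z*cos(z)/5 - 6*sin(z)/5.


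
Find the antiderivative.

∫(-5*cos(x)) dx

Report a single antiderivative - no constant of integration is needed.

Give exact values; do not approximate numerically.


Answer: -5*sin(x).


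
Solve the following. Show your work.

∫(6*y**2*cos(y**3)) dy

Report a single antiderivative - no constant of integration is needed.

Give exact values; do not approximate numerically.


Step 1. Substitute u = y**3, turning ∫(6*y**2*cos(y**3)) dy into ∫(2*cos(u)) du: now ∫(2*cos(u)) du.
Step 2. Evaluate the standard form: now 2*sin(u).
Step 3. Substitute back u = y**3: now 2*sin(y**3).
Answer: 2*sin(y**3).


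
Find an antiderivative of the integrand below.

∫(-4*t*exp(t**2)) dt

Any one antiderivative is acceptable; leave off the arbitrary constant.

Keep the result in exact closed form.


Answer: -2*exp(t**2).


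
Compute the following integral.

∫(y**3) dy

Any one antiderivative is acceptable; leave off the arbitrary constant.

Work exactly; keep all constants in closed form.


Answer: y**4/4.


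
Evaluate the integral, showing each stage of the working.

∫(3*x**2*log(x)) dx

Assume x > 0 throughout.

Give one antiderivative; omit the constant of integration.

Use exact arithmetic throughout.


Step 1. Integrate ∫(3*x**2*log(x)) dx by parts with u = log(x), dv = (3*x**2) dx, so v = x**3 [assuming x > 0]: now x**3*log(x) + ∫(-x**2) dx.
Step 2. Evaluate the standard form: now x**3*log(x) - x**3/3.
Answer: x**3*log(x) - x**3/3.


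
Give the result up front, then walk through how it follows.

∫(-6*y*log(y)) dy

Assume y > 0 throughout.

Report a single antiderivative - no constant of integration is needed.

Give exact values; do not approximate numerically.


The answer is -3*y**2*log(y) + 3*y**2/2.
Step 1. Integrate ∫(-6*y*log(y)) dy by parts with u = log(y), dv = (-6*y) dy, so v = -3*y**2 [assuming y > 0]: now -3*y**2*log(y) + ∫(3*y) dy.
Step 2. Evaluate the standard form: now -3*y**2*log(y) + 3*y**2/2.
Answer: -3*y**2*log(y) + 3*y**2/2.


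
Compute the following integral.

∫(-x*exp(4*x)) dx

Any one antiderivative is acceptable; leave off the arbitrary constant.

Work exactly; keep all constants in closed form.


Answer: -x*exp(4*x)/4 + exp(4*x)/16.


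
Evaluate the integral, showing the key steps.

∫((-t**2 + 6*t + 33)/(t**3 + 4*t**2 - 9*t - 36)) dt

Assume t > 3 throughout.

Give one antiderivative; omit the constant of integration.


Step 1. Decompose ∫((-t**2 + 6*t + 33)/(t**3 + 4*t**2 - 9*t - 36)) dt by partial fractions, (-t**2 + 6*t + 33)/(t**3 + 4*t**2 - 9*t - 36) = -1/(t + 4) - 1/(t + 3) + 1/(t - 3): now ∫(1/(t - 3)) dt + ∫(-1/(t + 3)) dt + ∫(-1/(t + 4)) dt.
Step 2. Evaluate the standard form [assuming t > -4]: now -log(t + 4) + ∫(1/(t - 3)) dt + ∫(-1/(t + 3)) dt.
Step 3. Evaluate the standard form [assuming t > 3]: now log(t - 3) - log(t + 4) + ∫(-1/(t + 3)) dt.
Step 4. Evaluate the standard form [assuming t > -3]: now log(t - 3) - log(t + 3) - log(t + 4).
Answer: log(t - 3) - log(t + 3) - log(t + 4).


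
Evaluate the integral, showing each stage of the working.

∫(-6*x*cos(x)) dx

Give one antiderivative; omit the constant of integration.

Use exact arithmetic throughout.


Step 1. Integrate ∫(-6*x*cos(x)) dx by parts with u = x, dv = (-6*cos(x)) dx, so v = -6*sin(x): now -6*x*sin(x) + ∫(6*sin(x)) dx.
Step 2. Evaluate the standard form: now -6*x*sin(x) - 6*cos(x).
Answer: -6*x*sin(x) - 6*cos(x).


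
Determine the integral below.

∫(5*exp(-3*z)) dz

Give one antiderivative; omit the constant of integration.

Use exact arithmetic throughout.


Answer: -5*exp(-3*z)/3.


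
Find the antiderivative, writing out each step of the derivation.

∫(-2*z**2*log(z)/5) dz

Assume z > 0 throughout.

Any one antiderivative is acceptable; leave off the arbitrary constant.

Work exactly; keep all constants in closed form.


Step 1. Integrate ∫(-2*z**2*log(z)/5) dz by parts with u = log(z), dv = (-2*z**2/5) dz, so v = -2*z**3/15 [assuming z > 0]: now -2*z**3*log(z)/15 + ∫(2*z**2/15) dz.
Step 2. Evaluate the standard form: now -2*z**3*log(z)/15 + 2*z**3/45.
Answer: -2*z**3*log(z)/15 + 2*z**3/45.


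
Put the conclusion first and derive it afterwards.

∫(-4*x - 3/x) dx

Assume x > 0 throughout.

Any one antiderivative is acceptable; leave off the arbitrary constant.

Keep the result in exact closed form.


The answer is -2*x**2 - 3*log(x).
Step 1. Rewrite: now ∫(-3/x) dx + ∫(-4*x) dx.
Step 2. Evaluate the standard form: now -2*x**2 + ∫(-3/x) dx.
Step 3. Evaluate the standard form [assuming x > 0]: now -2*x**2 - 3*log(x).
Answer: -2*x**2 - 3*log(x).


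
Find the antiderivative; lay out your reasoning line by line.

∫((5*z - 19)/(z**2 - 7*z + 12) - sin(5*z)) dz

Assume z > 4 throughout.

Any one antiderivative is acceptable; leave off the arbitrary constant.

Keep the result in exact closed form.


Step 1. Rewrite: now ∫((5*z - 19)/(z**2 - 7*z + 12)) dz + ∫(-sin(5*z)) dz.
Step 2. Decompose ∫((5*z - 19)/(z**2 - 7*z + 12)) dz by partial fractions, (5*z - 19)/(z**2 - 7*z + 12) = 4/(z - 3) + 1/(z - 4): now ∫(1/(z - 4)) dz + ∫(4/(z - 3)) dz + ∫(-sin(5*z)) dz.
Step 3. Evaluate the standard form [assuming z > 3]: now 4*log(z - 3) + ∫(1/(z - 4)) dz + ∫(-sin(5*z)) dz.
Step 4. Evaluate the standard form [assuming z > 4]: now log(z - 4) + 4*log(z - 3) + ∫(-sin(5*z)) dz.
Step 5. Evaluate the standard form: now log(z - 4) + 4*log(z - 3) + cos(5*z)/5.
Answer: log(z - 4) + 4*log(z - 3) + cos(5*z)/5.


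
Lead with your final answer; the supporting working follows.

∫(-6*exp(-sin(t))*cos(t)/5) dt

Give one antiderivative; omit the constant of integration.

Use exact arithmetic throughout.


The answer is 6*exp(-sin(t))/5.
Step 1. Substitute u = sin(t), turning ∫(-6*exp(-sin(t))*cos(t)/5) dt into ∫(-6*exp(-u)/5) du: now ∫(-6*exp(-u)/5) du.
Step 2. Evaluate the standard form: now 6*exp(-u)/5.
Step 3. Substitute back u = sin(t): now 6*exp(-sin(t))/5.
Answer: 6*exp(-sin(t))/5.


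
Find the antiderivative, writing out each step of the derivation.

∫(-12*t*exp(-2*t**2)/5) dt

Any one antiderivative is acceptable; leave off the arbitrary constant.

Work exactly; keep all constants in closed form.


Step 1. Substitute u = t**2, turning ∫(-12*t*exp(-2*t**2)/5) dt into ∫(-6*exp(-2*u)/5) du: now ∫(-6*exp(-2*u)/5) du.
Step 2. Evaluate the standard form: now 3*exp(-2*u)/5.
Step 3. Substitute back u = t**2: now 3*exp(-2*t**2)/5.
Answer: 3*exp(-2*t**2)/5.


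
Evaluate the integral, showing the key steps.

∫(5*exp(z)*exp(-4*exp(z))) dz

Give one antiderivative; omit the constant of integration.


Step 1. Substitute u = exp(z), turning ∫(5*exp(z)*exp(-4*exp(z))) dz into ∫(5*exp(-4*u)) du: now ∫(5*exp(-4*u)) du.
Step 2. Evaluate the standard form: now -5*exp(-4*u)/4.
Step 3. Substitute back u = exp(z): now -5*exp(-4*exp(z))/4.
Answer: -5*exp(-4*exp(z))/4.


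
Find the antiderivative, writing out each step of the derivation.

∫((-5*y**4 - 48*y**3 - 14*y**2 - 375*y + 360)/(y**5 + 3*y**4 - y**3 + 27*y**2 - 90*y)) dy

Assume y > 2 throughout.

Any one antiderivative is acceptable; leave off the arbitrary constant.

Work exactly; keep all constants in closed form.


Step 1. Decompose ∫((-5*y**4 - 48*y**3 - 14*y**2 - 375*y + 360)/(y**5 + 3*y**4 - y**3 + 27*y**2 - 90*y)) dy by partial fractions, (-5*y**4 - 48*y**3 - 14*y**2 - 375*y + 360)/(y**5 + 3*y**4 - y**3 + 27*y**2 - 90*y) = -3/(y**2 + 9) + 4/(y + 5) - 5/(y - 2) - 4/y: now ∫(-4/y) dy + ∫(-5/(y - 2)) dy + ∫(4/(y + 5)) dy + ∫(-3/(y**2 + 9)) dy.
Step 2. Evaluate the standard form [assuming y > 2]: now -5*log(y - 2) + ∫(-4/y) dy + ∫(4/(y + 5)) dy + ∫(-3/(y**2 + 9)) dy.
Step 3. Evaluate the standard form [assuming y > -5]: now -5*log(y - 2) + 4*log(y + 5) + ∫(-4/y) dy + ∫(-3/(y**2 + 9)) dy.
Step 4. Evaluate the standard form [assuming y > 0]: now -4*log(y) - 5*log(y - 2) + 4*log(y + 5) + ∫(-3/(y**2 + 9)) dy.
Step 5. Evaluate the standard form: now -4*log(y) - 5*log(y - 2) + 4*log(y + 5) - atan(y/3).
Answer: -4*log(y) - 5*log(y - 2) + 4*log(y + 5) - atan(y/3).


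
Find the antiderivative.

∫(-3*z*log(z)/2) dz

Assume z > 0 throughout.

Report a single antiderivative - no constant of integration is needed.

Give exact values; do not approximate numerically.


Answer: -3*z**2*log(z)/4 + 3*z**2/8.


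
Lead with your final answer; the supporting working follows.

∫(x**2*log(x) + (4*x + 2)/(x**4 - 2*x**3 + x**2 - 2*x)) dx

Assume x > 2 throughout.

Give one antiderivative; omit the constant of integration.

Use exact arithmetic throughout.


The answer is x**3*log(x)/3 - x**3/9 - log(x) + log(x - 2) - 2*atan(x).
Step 1. Rewrite: now ∫(x**2*log(x)) dx + ∫((4*x + 2)/(x**4 - 2*x**3 + x**2 - 2*x)) dx.
Step 2. Decompose ∫((4*x + 2)/(x**4 - 2*x**3 + x**2 - 2*x)) dx by partial fractions, (4*x + 2)/(x**4 - 2*x**3 + x**2 - 2*x) = -2/(x**2 + 1) + 1/(x - 2) - 1/x: now ∫(-1/x) dx + ∫(x**2*log(x)) dx + ∫(1/(x - 2)) dx + ∫(-2/(x**2 + 1)) dx.
Step 3. Evaluate the standard form [assuming x > 2]: now log(x - 2) + ∫(-1/x) dx + ∫(x**2*log(x)) dx + ∫(-2/(x**2 + 1)) dx.
Step 4. Evaluate the standard form [assuming x > 0]: now -log(x) + log(x - 2) + ∫(x**2*log(x)) dx + ∫(-2/(x**2 + 1)) dx.
Step 5. Evaluate the standard form: now -log(x) + log(x - 2) - 2*atan(x) + ∫(x**2*log(x)) dx.
Step 6. Integrate ∫(x**2*log(x)) dx by parts with u = log(x), dv = (x**2) dx, so v = x**3/3 [assuming x > 0]: now x**3*log(x)/3 - log(x) + log(x - 2) - 2*atan(x) + ∫(-x**2/3) dx.
Step 7. Evaluate the standard form: now x**3*log(x)/3 - x**3/9 - log(x) + log(x - 2) - 2*atan(x).
Answer: x**3*log(x)/3 - x**3/9 - log(x) + log(x - 2) - 2*atan(x).


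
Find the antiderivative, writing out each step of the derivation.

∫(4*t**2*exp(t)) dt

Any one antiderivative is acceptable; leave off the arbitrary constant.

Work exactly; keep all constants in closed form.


Step 1. Integrate ∫(4*t**2*exp(t)) dt by parts with u = t**2, dv = (4*exp(t)) dt, so v = 4*exp(t): now 4*t**2*exp(t) + ∫(-8*t*exp(t)) dt.
Step 2. Integrate ∫(-8*t*exp(t)) dt by parts with u = t, dv = (-8*exp(t)) dt, so v = -8*exp(t): now 4*t**2*exp(t) - 8*t*exp(t) + ∫(8*exp(t)) dt.
Step 3. Evaluate the standard form: now 4*t**2*exp(t) - 8*t*exp(t) + 8*exp(t).
Answer: 4*t**2*exp(t) - 8*t*exp(t) + 8*exp(t).


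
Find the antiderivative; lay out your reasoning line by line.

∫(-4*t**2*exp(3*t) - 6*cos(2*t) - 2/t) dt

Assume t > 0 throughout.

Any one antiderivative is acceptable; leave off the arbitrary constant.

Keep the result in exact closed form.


Step 1. Rewrite: now ∫(-2/t) dt + ∫(-4*t**2*exp(3*t)) dt + ∫(-6*cos(2*t)) dt.
Step 2. Evaluate the standard form [assuming t > 0]: now -2*log(t) + ∫(-4*t**2*exp(3*t)) dt + ∫(-6*cos(2*t)) dt.
Step 3. Evaluate the standard form: now -2*log(t) - 3*sin(2*t) + ∫(-4*t**2*exp(3*t)) dt.
Step 4. Integrate ∫(-4*t**2*exp(3*t)) dt by parts with u = t**2, dv = (-4*exp(3*t)) dt, so v = -4*exp(3*t)/3: now -4*t**2*exp(3*t)/3 - 2*log(t) - 3*sin(2*t) + ∫(8*t*exp(3*t)/3) dt.
Step 5. Integrate ∫(8*t*exp(3*t)/3) dt by parts with u = t, dv = (8*exp(3*t)/3) dt, so v = 8*exp(3*t)/9: now -4*t**2*exp(3*t)/3 + 8*t*exp(3*t)/9 - 2*log(t) - 3*sin(2*t) + ∫(-8*exp(3*t)/9) dt.
Step 6. Evaluate the standard form: now -4*t**2*exp(3*t)/3 + 8*t*exp(3*t)/9 - 8*exp(3*t)/27 - 2*log(t) - 3*sin(2*t).
Answer: -4*t**2*exp(3*t)/3 + 8*t*exp(3*t)/9 - 8*exp(3*t)/27 - 2*log(t) - 3*sin(2*t).


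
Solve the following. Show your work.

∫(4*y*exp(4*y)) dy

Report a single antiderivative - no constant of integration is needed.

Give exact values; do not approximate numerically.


Step 1. Integrate ∫(4*y*exp(4*y)) dy by parts with u = y, dv = (4*exp(4*y)) dy, so v = exp(4*y): now y*exp(4*y) + ∫(-exp(4*y)) dy.
Step 2. Evaluate the standard form: now y*exp(4*y) - exp(4*y)/4.
Answer: y*exp(4*y) - exp(4*y)/4.


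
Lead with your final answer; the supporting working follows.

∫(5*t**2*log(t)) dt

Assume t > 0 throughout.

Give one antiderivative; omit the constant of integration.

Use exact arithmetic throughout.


The answer is 5*t**3*log(t)/3 - 5*t**3/9.
Step 1. Integrate ∫(5*t**2*log(t)) dt by parts with u = log(t), dv = (5*t**2) dt, so v = 5*t**3/3 [assuming t > 0]: now 5*t**3*log(t)/3 + ∫(-5*t**2/3) dt.
Step 2. Evaluate the standard form: now 5*t**3*log(t)/3 - 5*t**3/9.
Answer: 5*t**3*log(t)/3 - 5*t**3/9.


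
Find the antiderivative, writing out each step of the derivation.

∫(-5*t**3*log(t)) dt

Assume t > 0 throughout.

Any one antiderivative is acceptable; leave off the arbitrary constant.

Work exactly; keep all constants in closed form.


Step 1. Integrate ∫(-5*t**3*log(t)) dt by parts with u = log(t), dv = (-5*t**3) dt, so v = -5*t**4/4 [assuming t > 0]: now -5*t**4*log(t)/4 + ∫(5*t**3/4) dt.
Step 2. Evaluate the standard form: now -5*t**4*log(t)/4 + 5*t**4/16.
Answer: -5*t**4*log(t)/4 + 5*t**4/16.


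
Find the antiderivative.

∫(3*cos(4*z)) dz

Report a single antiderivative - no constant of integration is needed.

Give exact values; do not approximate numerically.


Answer: 3*sin(4*z)/4.


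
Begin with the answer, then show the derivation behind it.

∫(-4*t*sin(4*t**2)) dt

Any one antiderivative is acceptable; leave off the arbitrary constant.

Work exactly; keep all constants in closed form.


The answer is cos(4*t**2)/2.
Step 1. Substitute u = t**2, turning ∫(-4*t*sin(4*t**2)) dt into ∫(-2*sin(4*u)) du: now ∫(-2*sin(4*u)) du.
Step 2. Evaluate the standard form: now cos(4*u)/2.
Step 3. Substitute back u = t**2: now cos(4*t**2)/2.
Answer: cos(4*t**2)/2.


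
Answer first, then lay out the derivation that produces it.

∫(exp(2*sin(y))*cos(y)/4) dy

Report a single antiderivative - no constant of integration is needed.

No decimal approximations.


The answer is exp(2*sin(y))/8.
Step 1. Substitute u = sin(y), turning ∫(exp(2*sin(y))*cos(y)/4) dy into ∫(exp(2*u)/4) du: now ∫(exp(2*u)/4) du.
Step 2. Evaluate the standard form: now exp(2*u)/8.
Step 3. Substitute back u = sin(y): now exp(2*sin(y))/8.
Answer: exp(2*sin(y))/8.


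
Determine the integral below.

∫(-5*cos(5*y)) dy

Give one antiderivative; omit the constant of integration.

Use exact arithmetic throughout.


Answer: -sin(5*y).


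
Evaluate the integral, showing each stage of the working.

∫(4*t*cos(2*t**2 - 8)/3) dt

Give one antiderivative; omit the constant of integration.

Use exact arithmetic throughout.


Step 1. Substitute u = t**2 - 4, turning ∫(4*t*cos(2*t**2 - 8)/3) dt into ∫(2*cos(2*u)/3) du: now ∫(2*cos(2*u)/3) du.
Step 2. Evaluate the standard form: now sin(2*u)/3.
Step 3. Substitute back u = t**2 - 4: now sin(2*t**2 - 8)/3.
Answer: sin(2*t**2 - 8)/3.


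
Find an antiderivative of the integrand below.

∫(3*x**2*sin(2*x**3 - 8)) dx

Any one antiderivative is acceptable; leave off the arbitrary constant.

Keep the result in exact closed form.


Answer: -cos(2*x**3 - 8)/2.


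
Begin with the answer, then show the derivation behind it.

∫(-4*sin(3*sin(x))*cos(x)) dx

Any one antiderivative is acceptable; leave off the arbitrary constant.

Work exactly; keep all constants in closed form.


The answer is 4*cos(3*sin(x))/3.
Step 1. Substitute u = sin(x), turning ∫(-4*sin(3*sin(x))*cos(x)) dx into ∫(-4*sin(3*u)) du: now ∫(-4*sin(3*u)) du.
Step 2. Evaluate the standard form: now 4*cos(3*u)/3.
Step 3. Substitute back u = sin(x): now 4*cos(3*sin(x))/3.
Answer: 4*cos(3*sin(x))/3.


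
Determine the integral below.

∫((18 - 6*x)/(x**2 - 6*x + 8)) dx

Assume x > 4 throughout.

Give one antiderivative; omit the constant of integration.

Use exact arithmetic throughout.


Answer: -3*log(x - 4) - 3*log(x - 2).


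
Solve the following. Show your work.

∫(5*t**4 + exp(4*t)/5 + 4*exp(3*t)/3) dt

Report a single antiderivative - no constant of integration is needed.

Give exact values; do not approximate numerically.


Step 1. Rewrite: now ∫(5*t**4) dt + ∫(4*exp(3*t)/3) dt + ∫(exp(4*t)/5) dt.
Step 2. Evaluate the standard form: now exp(4*t)/20 + ∫(5*t**4) dt + ∫(4*exp(3*t)/3) dt.
Step 3. Evaluate the standard form: now t**5 + exp(4*t)/20 + ∫(4*exp(3*t)/3) dt.
Step 4. Evaluate the standard form: now t**5 + exp(4*t)/20 + 4*exp(3*t)/9.
Answer: t**5 + exp(4*t)/20 + 4*exp(3*t)/9.


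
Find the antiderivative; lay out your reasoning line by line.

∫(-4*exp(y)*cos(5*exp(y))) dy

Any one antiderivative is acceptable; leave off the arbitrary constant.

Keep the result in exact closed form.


Step 1. Substitute u = exp(y), turning ∫(-4*exp(y)*cos(5*exp(y))) dy into ∫(-4*cos(5*u)) du: now ∫(-4*cos(5*u)) du.
Step 2. Evaluate the standard form: now -4*sin(5*u)/5.
Step 3. Substitute back u = exp(y): now -4*sin(5*exp(y))/5.
Answer: -4*sin(5*exp(y))/5.


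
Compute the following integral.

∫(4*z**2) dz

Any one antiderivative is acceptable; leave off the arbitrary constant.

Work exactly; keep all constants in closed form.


Answer: 4*z**3/3.


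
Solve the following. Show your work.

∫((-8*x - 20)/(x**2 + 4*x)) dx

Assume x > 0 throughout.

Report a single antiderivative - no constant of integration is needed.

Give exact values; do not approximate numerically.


Step 1. Decompose ∫((-8*x - 20)/(x**2 + 4*x)) dx by partial fractions, (-8*x - 20)/(x**2 + 4*x) = -3/(x + 4) - 5/x: now ∫(-5/x) dx + ∫(-3/(x + 4)) dx.
Step 2. Evaluate the standard form [assuming x > 0]: now -5*log(x) + ∫(-3/(x + 4)) dx.
Step 3. Evaluate the standard form [assuming x > -4]: now -5*log(x) - 3*log(x + 4).
Answer: -5*log(x) - 3*log(x + 4).


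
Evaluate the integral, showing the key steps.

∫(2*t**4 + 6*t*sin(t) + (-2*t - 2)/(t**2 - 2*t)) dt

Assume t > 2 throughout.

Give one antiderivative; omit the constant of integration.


Step 1. Rewrite: now ∫(2*t**4) dt + ∫(6*t*sin(t)) dt + ∫((-2*t - 2)/(t**2 - 2*t)) dt.
Step 2. Integrate ∫(6*t*sin(t)) dt by parts with u = t, dv = (6*sin(t)) dt, so v = -6*cos(t): now -6*t*cos(t) + ∫(2*t**4) dt + ∫((-2*t - 2)/(t**2 - 2*t)) dt + ∫(6*cos(t)) dt.
Step 3. Evaluate the standard form: now -6*t*cos(t) + 6*sin(t) + ∫(2*t**4) dt + ∫((-2*t - 2)/(t**2 - 2*t)) dt.
Step 4. Evaluate the standard form: now 2*t**5/5 - 6*t*cos(t) + 6*sin(t) + ∫((-2*t - 2)/(t**2 - 2*t)) dt.
Step 5. Decompose ∫((-2*t - 2)/(t**2 - 2*t)) dt by partial fractions, (-2*t - 2)/(t**2 - 2*t) = -3/(t - 2) + 1/t: now 2*t**5/5 - 6*t*cos(t) + 6*sin(t) + ∫(1/t) dt + ∫(-3/(t - 2)) dt.
Step 6. Evaluate the standard form [assuming t > 0]: now 2*t**5/5 - 6*t*cos(t) + log(t) + 6*sin(t) + ∫(-3/(t - 2)) dt.
Step 7. Evaluate the standard form [assuming t > 2]: now 2*t**5/5 - 6*t*cos(t) + log(t) - 3*log(t - 2) + 6*sin(t).
Answer: 2*t**5/5 - 6*t*cos(t) + log(t) - 3*log(t - 2) + 6*sin(t).


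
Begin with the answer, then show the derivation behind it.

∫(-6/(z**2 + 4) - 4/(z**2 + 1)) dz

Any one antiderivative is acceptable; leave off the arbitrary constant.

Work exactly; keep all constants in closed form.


The answer is -3*atan(z/2) - 4*atan(z).
Step 1. Rewrite: now ∫(-4/(z**2 + 1)) dz + ∫(-6/(z**2 + 4)) dz.
Step 2. Evaluate the standard form: now -3*atan(z/2) + ∫(-4/(z**2 + 1)) dz.
Step 3. Evaluate the standard form: now -3*atan(z/2) - 4*atan(z).
Answer: -3*atan(z/2) - 4*atan(z).


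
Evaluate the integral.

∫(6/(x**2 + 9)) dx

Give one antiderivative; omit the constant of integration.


Answer: 2*atan(x/3).


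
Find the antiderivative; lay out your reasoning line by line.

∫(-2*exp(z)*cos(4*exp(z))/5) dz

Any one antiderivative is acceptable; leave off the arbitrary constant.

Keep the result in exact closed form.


Step 1. Substitute u = exp(z), turning ∫(-2*exp(z)*cos(4*exp(z))/5) dz into ∫(-2*cos(4*u)/5) du: now ∫(-2*cos(4*u)/5) du.
Step 2. Evaluate the standard form: now -sin(4*u)/10.
Step 3. Substitute back u = exp(z): now -sin(4*exp(z))/10.
Answer: -sin(4*exp(z))/10.


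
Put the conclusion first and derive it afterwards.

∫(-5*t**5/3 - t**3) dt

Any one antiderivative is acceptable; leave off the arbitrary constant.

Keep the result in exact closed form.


The answer is -5*t**6/18 - t**4/4.
Step 1. Rewrite: now ∫(-t**3) dt + ∫(-5*t**5/3) dt.
Step 2. Evaluate the standard form: now -t**4/4 + ∫(-5*t**5/3) dt.
Step 3. Evaluate the standard form: now -5*t**6/18 - t**4/4.
Answer: -5*t**6/18 - t**4/4.


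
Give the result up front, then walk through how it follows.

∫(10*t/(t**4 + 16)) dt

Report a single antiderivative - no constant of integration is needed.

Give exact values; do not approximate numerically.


The answer is 5*atan(t**2/4)/4.
Step 1. Substitute u = t**2, turning ∫(10*t/(t**4 + 16)) dt into ∫(5/(u**2 + 16)) du: now ∫(5/(u**2 + 16)) du.
Step 2. Evaluate the standard form: now 5*atan(u/4)/4.
Step 3. Substitute back u = t**2: now 5*atan(t**2/4)/4.
Answer: 5*atan(t**2/4)/4.


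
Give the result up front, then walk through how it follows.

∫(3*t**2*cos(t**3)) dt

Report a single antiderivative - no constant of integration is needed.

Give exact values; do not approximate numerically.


The answer is sin(t**3).
Step 1. Substitute u = t**3, turning ∫(3*t**2*cos(t**3)) dt into ∫(cos(u)) du: now ∫(cos(u)) du.
Step 2. Evaluate the standard form: now sin(u).
Step 3. Substitute back u = t**3: now sin(t**3).
Answer: sin(t**3).


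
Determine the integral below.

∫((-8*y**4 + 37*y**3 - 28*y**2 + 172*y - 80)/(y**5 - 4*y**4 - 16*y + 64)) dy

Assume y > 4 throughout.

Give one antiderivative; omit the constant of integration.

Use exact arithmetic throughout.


Answer: 2*log(y - 4) - 5*log(y - 2) - 5*log(y + 2) - 3*atan(y/2)/2.


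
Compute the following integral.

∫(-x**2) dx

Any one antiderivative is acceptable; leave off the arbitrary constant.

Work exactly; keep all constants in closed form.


Answer: -x**3/3.


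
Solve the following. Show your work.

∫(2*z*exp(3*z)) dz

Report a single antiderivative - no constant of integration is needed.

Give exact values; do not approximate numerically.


Step 1. Integrate ∫(2*z*exp(3*z)) dz by parts with u = z, dv = (2*exp(3*z)) dz, so v = 2*exp(3*z)/3: now 2*z*exp(3*z)/3 + ∫(-2*exp(3*z)/3) dz.
Step 2. Evaluate the standard form: now 2*z*exp(3*z)/3 - 2*exp(3*z)/9.
Answer: 2*z*exp(3*z)/3 - 2*exp(3*z)/9.


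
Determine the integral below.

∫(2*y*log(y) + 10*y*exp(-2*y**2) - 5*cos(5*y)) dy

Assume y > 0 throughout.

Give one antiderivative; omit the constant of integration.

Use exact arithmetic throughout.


Answer: y**2*log(y) - y**2/2 - sin(5*y) - 5*exp(-2*y**2)/2.


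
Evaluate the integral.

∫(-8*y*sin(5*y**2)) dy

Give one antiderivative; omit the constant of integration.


Answer: 4*cos(5*y**2)/5.
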